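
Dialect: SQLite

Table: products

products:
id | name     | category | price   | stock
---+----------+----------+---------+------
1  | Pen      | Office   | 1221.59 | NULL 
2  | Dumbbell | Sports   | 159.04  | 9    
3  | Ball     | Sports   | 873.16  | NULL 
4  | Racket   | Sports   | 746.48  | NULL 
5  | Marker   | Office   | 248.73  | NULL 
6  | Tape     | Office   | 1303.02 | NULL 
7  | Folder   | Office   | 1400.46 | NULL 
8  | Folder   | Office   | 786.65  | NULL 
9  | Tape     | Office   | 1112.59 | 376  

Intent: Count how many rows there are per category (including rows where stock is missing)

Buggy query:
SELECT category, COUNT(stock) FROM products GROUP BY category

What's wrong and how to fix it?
Bug: COUNT(column) counts non-NULL values only; rows with NULL stock aren't counted

Fix: Replace COUNT(stock) with COUNT(*)

Corrected query:
SELECT category, COUNT(*) FROM products GROUP BY category

Result:
category | COUNT(*)
---------+---------
Office   | 6       
Sports   | 3       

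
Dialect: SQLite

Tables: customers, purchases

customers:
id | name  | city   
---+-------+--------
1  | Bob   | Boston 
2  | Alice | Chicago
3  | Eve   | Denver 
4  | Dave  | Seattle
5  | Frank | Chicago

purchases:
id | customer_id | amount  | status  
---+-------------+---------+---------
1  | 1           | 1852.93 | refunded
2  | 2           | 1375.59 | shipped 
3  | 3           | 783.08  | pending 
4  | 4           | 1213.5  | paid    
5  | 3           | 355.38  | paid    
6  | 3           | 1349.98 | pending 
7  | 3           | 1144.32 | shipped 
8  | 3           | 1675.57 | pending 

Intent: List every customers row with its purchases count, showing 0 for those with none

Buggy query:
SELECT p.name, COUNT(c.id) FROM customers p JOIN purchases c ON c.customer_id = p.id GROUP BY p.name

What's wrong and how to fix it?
Bug: INNER JOIN drops customers rows that have no matching purchases rows

Fix: Switch to LEFT JOIN to retain unmatched parent rows

Corrected query:
SELECT p.name, COUNT(c.id) FROM customers p LEFT JOIN purchases c ON c.customer_id = p.id GROUP BY p.name

Result:
name  | COUNT(c.id)
------+------------
Alice | 1          
Bob   | 1          
Dave  | 1          
Eve   | 5          
Frank | 0          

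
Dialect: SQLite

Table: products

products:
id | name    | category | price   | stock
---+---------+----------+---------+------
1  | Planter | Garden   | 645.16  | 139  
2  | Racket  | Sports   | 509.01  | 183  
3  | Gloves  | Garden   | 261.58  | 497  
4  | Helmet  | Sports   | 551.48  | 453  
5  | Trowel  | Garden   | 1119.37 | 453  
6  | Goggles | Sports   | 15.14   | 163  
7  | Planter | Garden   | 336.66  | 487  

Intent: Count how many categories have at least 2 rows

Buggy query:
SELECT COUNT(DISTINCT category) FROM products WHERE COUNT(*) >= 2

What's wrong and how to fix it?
Bug: WHERE filters individual rows, not groups, so a group-level COUNT is invalid there

Fix: Use a subquery that GROUPs and filters with HAVING, then count its rows

Corrected query:
SELECT COUNT(*) FROM (SELECT category FROM products GROUP BY category HAVING COUNT(*) >= 2)

Result:
COUNT(*)
--------
2       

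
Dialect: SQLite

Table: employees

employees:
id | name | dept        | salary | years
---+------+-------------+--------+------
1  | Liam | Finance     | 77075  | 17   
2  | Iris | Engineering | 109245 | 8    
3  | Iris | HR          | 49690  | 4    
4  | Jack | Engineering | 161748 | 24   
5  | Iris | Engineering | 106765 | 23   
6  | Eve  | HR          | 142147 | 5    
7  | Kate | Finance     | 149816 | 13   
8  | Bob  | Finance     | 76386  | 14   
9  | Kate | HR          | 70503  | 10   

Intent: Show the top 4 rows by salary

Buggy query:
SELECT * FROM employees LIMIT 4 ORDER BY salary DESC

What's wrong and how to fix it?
Bug: ORDER BY cannot follow LIMIT; LIMIT is the final clause

Fix: Swap the clauses: ORDER BY first, then LIMIT

Corrected query:
SELECT * FROM employees ORDER BY salary DESC LIMIT 4

Result:
id | name | dept        | salary | years
---+------+-------------+--------+------
4  | Jack | Engineering | 161748 | 24   
7  | Kate | Finance     | 149816 | 13   
6  | Eve  | HR          | 142147 | 5    
2  | Iris | Engineering | 109245 | 8    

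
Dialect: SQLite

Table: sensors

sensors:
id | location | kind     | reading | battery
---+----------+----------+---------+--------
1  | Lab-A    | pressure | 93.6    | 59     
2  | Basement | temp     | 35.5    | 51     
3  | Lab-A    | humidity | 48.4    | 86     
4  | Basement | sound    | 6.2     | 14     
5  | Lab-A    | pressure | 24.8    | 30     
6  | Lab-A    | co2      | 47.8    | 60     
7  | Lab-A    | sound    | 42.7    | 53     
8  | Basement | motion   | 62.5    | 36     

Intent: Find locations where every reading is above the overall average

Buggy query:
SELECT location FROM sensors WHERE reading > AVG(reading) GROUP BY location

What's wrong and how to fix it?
Bug: AVG() is an aggregate; it can't sit directly in WHERE

Fix: Compute the overall average in a scalar subquery and compare each group's MIN against it in HAVING

Corrected query:
SELECT location FROM sensors GROUP BY location HAVING MIN(reading) > (SELECT AVG(reading) FROM sensors)

Result:
(no rows)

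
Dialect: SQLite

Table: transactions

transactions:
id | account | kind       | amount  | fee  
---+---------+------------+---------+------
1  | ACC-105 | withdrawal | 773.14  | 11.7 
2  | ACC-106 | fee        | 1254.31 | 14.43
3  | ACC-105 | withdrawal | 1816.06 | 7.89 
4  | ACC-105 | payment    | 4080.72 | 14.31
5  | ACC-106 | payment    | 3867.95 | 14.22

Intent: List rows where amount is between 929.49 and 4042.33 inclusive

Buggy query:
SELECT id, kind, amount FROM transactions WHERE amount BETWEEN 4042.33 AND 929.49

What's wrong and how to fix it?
Bug: The bounds are reversed; BETWEEN a AND b requires a <= b to match anything

Fix: Write BETWEEN 929.49 AND 4042.33

Corrected query:
SELECT id, kind, amount FROM transactions WHERE amount BETWEEN 929.49 AND 4042.33

Result:
id | kind       | amount 
---+------------+--------
2  | fee        | 1254.31
3  | withdrawal | 1816.06
5  | payment    | 3867.95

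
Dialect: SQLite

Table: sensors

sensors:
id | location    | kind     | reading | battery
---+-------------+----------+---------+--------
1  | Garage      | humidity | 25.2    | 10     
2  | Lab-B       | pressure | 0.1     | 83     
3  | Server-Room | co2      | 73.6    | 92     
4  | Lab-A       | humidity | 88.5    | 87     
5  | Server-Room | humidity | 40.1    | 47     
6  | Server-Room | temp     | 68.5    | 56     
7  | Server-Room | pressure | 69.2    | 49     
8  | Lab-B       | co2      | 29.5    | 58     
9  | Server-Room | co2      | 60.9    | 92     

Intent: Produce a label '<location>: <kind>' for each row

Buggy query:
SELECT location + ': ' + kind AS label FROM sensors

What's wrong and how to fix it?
Bug: '+' is numeric addition; on text columns SQLite converts them to 0 instead of concatenating

Fix: Replace + with || to concatenate text

Corrected query:
SELECT location || ': ' || kind AS label FROM sensors

Result:
label                
---------------------
Garage: humidity     
Lab-B: pressure      
Server-Room: co2     
Lab-A: humidity      
Server-Room: humidity
Server-Room: temp    
Server-Room: pressure
Lab-B: co2           
Server-Room: co2     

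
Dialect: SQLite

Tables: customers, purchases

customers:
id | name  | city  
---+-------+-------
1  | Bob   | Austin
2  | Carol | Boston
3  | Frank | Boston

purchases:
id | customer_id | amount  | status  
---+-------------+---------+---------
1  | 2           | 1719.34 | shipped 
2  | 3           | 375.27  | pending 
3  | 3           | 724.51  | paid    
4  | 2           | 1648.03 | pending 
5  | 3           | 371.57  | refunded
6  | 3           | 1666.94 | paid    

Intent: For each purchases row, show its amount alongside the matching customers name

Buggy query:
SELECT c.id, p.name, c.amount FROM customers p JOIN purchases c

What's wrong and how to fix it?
Bug: JOIN with no ON clause produces a cartesian product; every purchases row pairs with every customers row

Fix: Add ON c.customer_id = p.id to the JOIN

Corrected query:
SELECT c.id, p.name, c.amount FROM customers p JOIN purchases c ON c.customer_id = p.id

Result:
id | name  | amount 
---+-------+--------
1  | Carol | 1719.34
2  | Frank | 375.27 
3  | Frank | 724.51 
4  | Carol | 1648.03
5  | Frank | 371.57 
6  | Frank | 1666.94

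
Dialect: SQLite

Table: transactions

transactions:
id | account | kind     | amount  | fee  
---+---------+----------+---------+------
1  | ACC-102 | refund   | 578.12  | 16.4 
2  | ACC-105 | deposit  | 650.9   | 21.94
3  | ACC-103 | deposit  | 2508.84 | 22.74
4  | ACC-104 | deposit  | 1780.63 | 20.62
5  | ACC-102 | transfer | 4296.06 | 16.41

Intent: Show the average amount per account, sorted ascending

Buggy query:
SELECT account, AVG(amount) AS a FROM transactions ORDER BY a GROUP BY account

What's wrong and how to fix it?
Bug: ORDER BY appears before GROUP BY; SQL clause order requires GROUP BY first

Fix: Move ORDER BY to the end, after GROUP BY

Corrected query:
SELECT account, AVG(amount) AS a FROM transactions GROUP BY account ORDER BY a

Result:
account | a      
--------+--------
ACC-105 | 650.9  
ACC-104 | 1780.63
ACC-102 | 2437.09
ACC-103 | 2508.84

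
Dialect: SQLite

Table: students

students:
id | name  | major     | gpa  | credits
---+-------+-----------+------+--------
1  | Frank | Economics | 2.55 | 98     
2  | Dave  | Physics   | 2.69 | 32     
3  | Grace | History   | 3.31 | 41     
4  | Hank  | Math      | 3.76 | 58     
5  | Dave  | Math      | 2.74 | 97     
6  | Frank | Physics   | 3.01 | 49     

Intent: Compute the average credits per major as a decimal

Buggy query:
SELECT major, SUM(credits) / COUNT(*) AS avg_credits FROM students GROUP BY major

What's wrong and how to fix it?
Bug: Both operands are integers, so '/' performs integer division and truncates

Fix: Multiply by 1.0 (or CAST to REAL) to force floating-point division

Corrected query:
SELECT major, SUM(credits) * 1.0 / COUNT(*) AS avg_credits FROM students GROUP BY major

Result:
major     | avg_credits
----------+------------
Economics | 98         
History   | 41         
Math      | 77.5       
Physics   | 40.5       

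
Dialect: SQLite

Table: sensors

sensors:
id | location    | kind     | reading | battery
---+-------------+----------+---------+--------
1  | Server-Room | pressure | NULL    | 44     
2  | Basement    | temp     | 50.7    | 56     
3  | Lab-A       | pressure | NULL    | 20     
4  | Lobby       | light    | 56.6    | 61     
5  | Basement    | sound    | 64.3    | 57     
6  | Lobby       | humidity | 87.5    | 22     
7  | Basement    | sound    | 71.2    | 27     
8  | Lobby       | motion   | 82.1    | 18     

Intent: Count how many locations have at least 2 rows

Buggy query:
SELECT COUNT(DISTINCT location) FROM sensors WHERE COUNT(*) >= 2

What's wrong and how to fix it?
Bug: WHERE filters individual rows, not groups, so a group-level COUNT is invalid there

Fix: Group first with HAVING COUNT(*) >= 2, then COUNT the resulting groups

Corrected query:
SELECT COUNT(*) FROM (SELECT location FROM sensors GROUP BY location HAVING COUNT(*) >= 2)

Result:
COUNT(*)
--------
2       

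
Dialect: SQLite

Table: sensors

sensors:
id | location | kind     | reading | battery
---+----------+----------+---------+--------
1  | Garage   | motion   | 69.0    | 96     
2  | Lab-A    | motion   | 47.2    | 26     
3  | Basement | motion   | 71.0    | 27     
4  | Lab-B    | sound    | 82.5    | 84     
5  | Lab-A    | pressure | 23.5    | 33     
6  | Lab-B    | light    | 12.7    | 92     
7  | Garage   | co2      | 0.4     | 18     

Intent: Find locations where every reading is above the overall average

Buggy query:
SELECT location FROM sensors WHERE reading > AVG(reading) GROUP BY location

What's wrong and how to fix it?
Bug: WHERE evaluates per row before aggregation, so AVG() is unavailable

Fix: Use a subquery for AVG and a HAVING MIN(...) filter so the condition holds for every row in the group

Corrected query:
SELECT location FROM sensors GROUP BY location HAVING MIN(reading) > (SELECT AVG(reading) FROM sensors)

Result:
location
--------
Basement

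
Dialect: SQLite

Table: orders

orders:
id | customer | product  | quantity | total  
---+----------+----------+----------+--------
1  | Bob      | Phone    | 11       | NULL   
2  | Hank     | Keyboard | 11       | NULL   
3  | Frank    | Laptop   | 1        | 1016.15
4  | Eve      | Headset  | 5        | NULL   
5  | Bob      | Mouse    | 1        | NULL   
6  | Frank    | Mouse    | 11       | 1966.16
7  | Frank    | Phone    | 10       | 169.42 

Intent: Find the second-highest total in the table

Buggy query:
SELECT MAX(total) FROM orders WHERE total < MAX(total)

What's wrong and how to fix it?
Bug: The inner MAX is an aggregate inside WHERE, which is not allowed

Fix: Put the inner MAX in a scalar subquery

Corrected query:
SELECT MAX(total) FROM orders WHERE total < (SELECT MAX(total) FROM orders)

Result:
MAX(total)
----------
1016.15   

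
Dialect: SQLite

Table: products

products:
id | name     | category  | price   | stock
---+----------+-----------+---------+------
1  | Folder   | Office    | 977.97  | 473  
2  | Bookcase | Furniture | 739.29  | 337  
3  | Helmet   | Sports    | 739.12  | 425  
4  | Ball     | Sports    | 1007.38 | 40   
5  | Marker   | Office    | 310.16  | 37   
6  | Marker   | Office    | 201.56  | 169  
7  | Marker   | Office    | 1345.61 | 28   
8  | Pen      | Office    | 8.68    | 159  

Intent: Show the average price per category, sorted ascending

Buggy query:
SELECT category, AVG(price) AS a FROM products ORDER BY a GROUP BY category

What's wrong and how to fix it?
Bug: GROUP BY must precede ORDER BY

Fix: Reorder: SELECT … FROM … GROUP BY … ORDER BY …

Corrected query:
SELECT category, AVG(price) AS a FROM products GROUP BY category ORDER BY a

Result:
category  | a      
----------+--------
Office    | 568.796
Furniture | 739.29 
Sports    | 873.25 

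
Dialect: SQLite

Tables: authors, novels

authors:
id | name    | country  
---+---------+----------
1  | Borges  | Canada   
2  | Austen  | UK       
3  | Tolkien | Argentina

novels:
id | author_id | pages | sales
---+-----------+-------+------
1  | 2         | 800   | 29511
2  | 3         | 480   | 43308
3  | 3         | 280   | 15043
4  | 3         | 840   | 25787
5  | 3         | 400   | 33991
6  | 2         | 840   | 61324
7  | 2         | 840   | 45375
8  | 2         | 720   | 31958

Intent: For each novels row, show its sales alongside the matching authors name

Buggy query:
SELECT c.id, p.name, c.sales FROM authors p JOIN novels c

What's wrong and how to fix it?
Bug: Missing join condition: each novels row is matched to all authors rows instead of just its own

Fix: Specify the join condition linking the foreign key to the parent id

Corrected query:
SELECT c.id, p.name, c.sales FROM authors p JOIN novels c ON c.author_id = p.id

Result:
id | name    | sales
---+---------+------
1  | Austen  | 29511
2  | Tolkien | 43308
3  | Tolkien | 15043
4  | Tolkien | 25787
5  | Tolkien | 33991
6  | Austen  | 61324
7  | Austen  | 45375
8  | Austen  | 31958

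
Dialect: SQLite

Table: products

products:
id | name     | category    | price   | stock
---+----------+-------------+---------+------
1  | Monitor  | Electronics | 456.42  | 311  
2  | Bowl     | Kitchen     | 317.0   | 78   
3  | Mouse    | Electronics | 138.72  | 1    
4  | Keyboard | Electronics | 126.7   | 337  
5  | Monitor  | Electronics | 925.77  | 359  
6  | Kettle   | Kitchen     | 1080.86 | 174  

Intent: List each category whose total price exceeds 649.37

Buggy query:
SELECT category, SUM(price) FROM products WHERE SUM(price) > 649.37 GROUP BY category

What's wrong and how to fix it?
Bug: SUM(price) is an aggregate, but WHERE filters rows before aggregation

Fix: Move the aggregate condition to a HAVING clause

Corrected query:
SELECT category, SUM(price) FROM products GROUP BY category HAVING SUM(price) > 649.37

Result:
category    | SUM(price)
------------+-----------
Electronics | 1647.61   
Kitchen     | 1397.86   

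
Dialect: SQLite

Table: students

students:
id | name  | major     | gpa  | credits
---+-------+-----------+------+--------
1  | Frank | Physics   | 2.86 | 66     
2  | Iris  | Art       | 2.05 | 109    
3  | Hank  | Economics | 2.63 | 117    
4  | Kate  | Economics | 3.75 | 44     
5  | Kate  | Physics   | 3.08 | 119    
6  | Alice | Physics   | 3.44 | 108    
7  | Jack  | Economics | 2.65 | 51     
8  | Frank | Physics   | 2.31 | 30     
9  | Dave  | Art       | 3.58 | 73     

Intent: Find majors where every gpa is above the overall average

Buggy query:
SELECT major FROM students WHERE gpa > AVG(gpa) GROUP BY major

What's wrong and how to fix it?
Bug: AVG() is an aggregate; it can't sit directly in WHERE

Fix: Compute the overall average in a scalar subquery and compare each group's MIN against it in HAVING

Corrected query:
SELECT major FROM students GROUP BY major HAVING MIN(gpa) > (SELECT AVG(gpa) FROM students)

Result:
(no rows)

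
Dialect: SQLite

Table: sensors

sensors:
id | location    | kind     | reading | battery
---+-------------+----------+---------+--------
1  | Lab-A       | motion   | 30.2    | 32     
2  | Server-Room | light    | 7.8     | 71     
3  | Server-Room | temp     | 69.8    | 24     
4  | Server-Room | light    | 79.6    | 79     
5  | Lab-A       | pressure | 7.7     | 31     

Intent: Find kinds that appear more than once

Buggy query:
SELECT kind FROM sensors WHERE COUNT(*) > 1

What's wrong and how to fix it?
Bug: WHERE can't reference COUNT(*); aggregates are computed after WHERE

Fix: Group first, then use HAVING for the count condition

Corrected query:
SELECT kind FROM sensors GROUP BY kind HAVING COUNT(*) > 1

Result:
kind 
-----
light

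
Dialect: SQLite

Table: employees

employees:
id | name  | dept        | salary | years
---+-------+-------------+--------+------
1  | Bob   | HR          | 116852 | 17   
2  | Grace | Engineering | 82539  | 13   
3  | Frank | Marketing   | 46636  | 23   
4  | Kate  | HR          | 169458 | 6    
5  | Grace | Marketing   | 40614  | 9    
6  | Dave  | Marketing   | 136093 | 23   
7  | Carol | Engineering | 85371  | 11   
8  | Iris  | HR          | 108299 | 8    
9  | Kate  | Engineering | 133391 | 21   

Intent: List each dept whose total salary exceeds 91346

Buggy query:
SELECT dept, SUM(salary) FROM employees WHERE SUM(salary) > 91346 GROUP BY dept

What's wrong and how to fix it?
Bug: WHERE runs before GROUP BY, so aggregates aren't available there

Fix: Use HAVING (which filters groups after aggregation) instead of WHERE

Corrected query:
SELECT dept, SUM(salary) FROM employees GROUP BY dept HAVING SUM(salary) > 91346

Result:
dept        | SUM(salary)
------------+------------
Engineering | 301301     
HR          | 394609     
Marketing   | 223343     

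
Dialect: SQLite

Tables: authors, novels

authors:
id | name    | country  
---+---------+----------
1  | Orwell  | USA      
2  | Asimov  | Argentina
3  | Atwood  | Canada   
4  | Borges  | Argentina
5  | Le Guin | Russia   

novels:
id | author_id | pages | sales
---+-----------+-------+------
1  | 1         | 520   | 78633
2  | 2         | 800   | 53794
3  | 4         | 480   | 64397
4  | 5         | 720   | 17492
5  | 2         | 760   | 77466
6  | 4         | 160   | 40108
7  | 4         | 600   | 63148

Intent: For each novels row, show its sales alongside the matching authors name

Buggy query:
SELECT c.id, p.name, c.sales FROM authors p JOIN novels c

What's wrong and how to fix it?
Bug: Missing join condition: each novels row is matched to all authors rows instead of just its own

Fix: Add ON c.author_id = p.id to the JOIN

Corrected query:
SELECT c.id, p.name, c.sales FROM authors p JOIN novels c ON c.author_id = p.id

Result:
id | name    | sales
---+---------+------
1  | Orwell  | 78633
2  | Asimov  | 53794
3  | Borges  | 64397
4  | Le Guin | 17492
5  | Asimov  | 77466
6  | Borges  | 40108
7  | Borges  | 63148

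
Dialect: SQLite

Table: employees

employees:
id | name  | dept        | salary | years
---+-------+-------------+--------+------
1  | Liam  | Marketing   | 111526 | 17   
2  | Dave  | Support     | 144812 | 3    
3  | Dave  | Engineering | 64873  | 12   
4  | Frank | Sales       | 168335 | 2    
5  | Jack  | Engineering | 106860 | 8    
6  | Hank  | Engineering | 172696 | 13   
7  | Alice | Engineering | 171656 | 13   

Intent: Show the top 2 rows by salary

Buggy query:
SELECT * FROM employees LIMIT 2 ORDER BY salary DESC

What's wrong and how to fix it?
Bug: LIMIT must come after ORDER BY

Fix: Swap the clauses: ORDER BY first, then LIMIT

Corrected query:
SELECT * FROM employees ORDER BY salary DESC LIMIT 2

Result:
id | name  | dept        | salary | years
---+-------+-------------+--------+------
6  | Hank  | Engineering | 172696 | 13   
7  | Alice | Engineering | 171656 | 13   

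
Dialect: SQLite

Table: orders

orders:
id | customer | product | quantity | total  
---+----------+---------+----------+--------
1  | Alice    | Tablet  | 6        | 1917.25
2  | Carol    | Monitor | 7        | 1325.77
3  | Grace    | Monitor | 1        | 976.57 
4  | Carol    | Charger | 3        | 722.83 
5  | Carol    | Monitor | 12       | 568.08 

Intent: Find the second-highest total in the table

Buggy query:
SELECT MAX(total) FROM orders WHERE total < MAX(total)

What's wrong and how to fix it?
Bug: The inner MAX is an aggregate inside WHERE, which is not allowed

Fix: Compute the overall MAX in a subquery, then take MAX of rows below it

Corrected query:
SELECT MAX(total) FROM orders WHERE total < (SELECT MAX(total) FROM orders)

Result:
MAX(total)
----------
1325.77   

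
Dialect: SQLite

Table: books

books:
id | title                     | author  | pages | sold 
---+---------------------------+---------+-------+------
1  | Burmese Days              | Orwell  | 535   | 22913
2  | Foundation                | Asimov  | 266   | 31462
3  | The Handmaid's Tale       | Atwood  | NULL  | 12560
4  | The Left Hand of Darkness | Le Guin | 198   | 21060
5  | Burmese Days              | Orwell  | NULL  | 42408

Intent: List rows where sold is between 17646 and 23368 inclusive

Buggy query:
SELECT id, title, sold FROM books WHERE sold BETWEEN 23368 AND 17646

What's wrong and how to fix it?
Bug: BETWEEN expects the lower bound first; with 23368 AND 17646 the range is empty

Fix: Swap the bounds so the smaller value comes first

Corrected query:
SELECT id, title, sold FROM books WHERE sold BETWEEN 17646 AND 23368

Result:
id | title                     | sold 
---+---------------------------+------
1  | Burmese Days              | 22913
4  | The Left Hand of Darkness | 21060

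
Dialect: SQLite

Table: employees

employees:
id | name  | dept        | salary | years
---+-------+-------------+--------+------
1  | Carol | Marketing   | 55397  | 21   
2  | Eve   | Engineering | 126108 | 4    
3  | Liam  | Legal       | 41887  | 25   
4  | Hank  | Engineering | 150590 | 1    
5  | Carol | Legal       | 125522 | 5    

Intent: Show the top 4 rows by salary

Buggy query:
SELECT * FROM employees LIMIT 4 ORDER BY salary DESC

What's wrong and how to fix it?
Bug: LIMIT must come after ORDER BY

Fix: Swap the clauses: ORDER BY first, then LIMIT

Corrected query:
SELECT * FROM employees ORDER BY salary DESC LIMIT 4

Result:
id | name  | dept        | salary | years
---+-------+-------------+--------+------
4  | Hank  | Engineering | 150590 | 1    
2  | Eve   | Engineering | 126108 | 4    
5  | Carol | Legal       | 125522 | 5    
1  | Carol | Marketing   | 55397  | 21   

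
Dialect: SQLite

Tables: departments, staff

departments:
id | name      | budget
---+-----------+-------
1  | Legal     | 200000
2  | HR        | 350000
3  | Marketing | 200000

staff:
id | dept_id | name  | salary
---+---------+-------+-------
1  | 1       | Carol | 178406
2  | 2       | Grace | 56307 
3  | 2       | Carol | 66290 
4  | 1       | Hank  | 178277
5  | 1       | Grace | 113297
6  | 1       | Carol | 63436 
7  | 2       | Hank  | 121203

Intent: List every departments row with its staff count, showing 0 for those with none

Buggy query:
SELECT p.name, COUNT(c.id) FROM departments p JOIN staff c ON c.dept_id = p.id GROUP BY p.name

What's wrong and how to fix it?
Bug: INNER JOIN drops departments rows that have no matching staff rows

Fix: Use LEFT JOIN so parents without children still appear (COUNT(c.id) gives 0)

Corrected query:
SELECT p.name, COUNT(c.id) FROM departments p LEFT JOIN staff c ON c.dept_id = p.id GROUP BY p.name

Result:
name      | COUNT(c.id)
----------+------------
HR        | 3          
Legal     | 4          
Marketing | 0          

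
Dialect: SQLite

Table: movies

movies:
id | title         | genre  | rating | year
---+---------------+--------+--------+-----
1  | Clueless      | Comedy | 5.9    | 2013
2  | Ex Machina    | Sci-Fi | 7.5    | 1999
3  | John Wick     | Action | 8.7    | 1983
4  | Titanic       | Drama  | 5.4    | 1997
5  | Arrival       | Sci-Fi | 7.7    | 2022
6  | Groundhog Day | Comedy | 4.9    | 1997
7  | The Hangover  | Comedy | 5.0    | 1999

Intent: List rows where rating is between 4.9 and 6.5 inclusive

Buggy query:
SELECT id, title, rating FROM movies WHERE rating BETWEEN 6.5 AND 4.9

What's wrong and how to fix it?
Bug: The bounds are reversed; BETWEEN a AND b requires a <= b to match anything

Fix: Write BETWEEN 4.9 AND 6.5

Corrected query:
SELECT id, title, rating FROM movies WHERE rating BETWEEN 4.9 AND 6.5

Result:
id | title         | rating
---+---------------+-------
1  | Clueless      | 5.9   
4  | Titanic       | 5.4   
6  | Groundhog Day | 4.9   
7  | The Hangover  | 5     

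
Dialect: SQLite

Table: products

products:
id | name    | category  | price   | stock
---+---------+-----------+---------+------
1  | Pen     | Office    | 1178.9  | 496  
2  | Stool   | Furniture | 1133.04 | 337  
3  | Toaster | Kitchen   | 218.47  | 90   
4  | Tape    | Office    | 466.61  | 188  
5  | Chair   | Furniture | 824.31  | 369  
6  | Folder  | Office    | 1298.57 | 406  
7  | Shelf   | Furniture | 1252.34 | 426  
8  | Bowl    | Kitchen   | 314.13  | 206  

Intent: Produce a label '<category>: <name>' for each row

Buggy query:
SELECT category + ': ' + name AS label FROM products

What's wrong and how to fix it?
Bug: SQLite uses || for string concatenation; + coerces text to numbers (yielding 0)

Fix: Replace + with || to concatenate text

Corrected query:
SELECT category || ': ' || name AS label FROM products

Result:
label           
----------------
Office: Pen     
Furniture: Stool
Kitchen: Toaster
Office: Tape    
Furniture: Chair
Office: Folder  
Furniture: Shelf
Kitchen: Bowl   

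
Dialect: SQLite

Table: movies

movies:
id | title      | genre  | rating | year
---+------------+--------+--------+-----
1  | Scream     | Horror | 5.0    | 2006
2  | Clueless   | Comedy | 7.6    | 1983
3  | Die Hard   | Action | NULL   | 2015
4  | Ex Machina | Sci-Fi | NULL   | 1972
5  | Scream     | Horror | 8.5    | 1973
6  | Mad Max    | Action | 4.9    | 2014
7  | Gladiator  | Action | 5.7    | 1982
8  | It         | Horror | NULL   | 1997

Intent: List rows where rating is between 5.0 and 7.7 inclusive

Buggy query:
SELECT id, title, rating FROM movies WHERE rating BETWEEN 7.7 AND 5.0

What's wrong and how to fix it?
Bug: The bounds are reversed; BETWEEN a AND b requires a <= b to match anything

Fix: Write BETWEEN 5.0 AND 7.7

Corrected query:
SELECT id, title, rating FROM movies WHERE rating BETWEEN 5.0 AND 7.7

Result:
id | title     | rating
---+-----------+-------
1  | Scream    | 5     
2  | Clueless  | 7.6   
7  | Gladiator | 5.7   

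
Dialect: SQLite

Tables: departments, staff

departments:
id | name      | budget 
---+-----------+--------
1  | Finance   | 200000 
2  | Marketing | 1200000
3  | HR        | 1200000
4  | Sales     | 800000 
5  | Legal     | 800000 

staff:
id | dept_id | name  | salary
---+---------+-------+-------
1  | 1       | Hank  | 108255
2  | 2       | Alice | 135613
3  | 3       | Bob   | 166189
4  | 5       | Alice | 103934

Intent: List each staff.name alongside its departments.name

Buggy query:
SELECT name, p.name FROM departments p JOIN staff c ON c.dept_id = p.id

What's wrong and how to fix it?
Bug: Both tables have a 'name' column; the unqualified reference is ambiguous

Fix: Prefix ambiguous columns with the table alias

Corrected query:
SELECT c.name, p.name FROM departments p JOIN staff c ON c.dept_id = p.id

Result:
name  | name     
------+----------
Hank  | Finance  
Alice | Marketing
Bob   | HR       
Alice | Legal    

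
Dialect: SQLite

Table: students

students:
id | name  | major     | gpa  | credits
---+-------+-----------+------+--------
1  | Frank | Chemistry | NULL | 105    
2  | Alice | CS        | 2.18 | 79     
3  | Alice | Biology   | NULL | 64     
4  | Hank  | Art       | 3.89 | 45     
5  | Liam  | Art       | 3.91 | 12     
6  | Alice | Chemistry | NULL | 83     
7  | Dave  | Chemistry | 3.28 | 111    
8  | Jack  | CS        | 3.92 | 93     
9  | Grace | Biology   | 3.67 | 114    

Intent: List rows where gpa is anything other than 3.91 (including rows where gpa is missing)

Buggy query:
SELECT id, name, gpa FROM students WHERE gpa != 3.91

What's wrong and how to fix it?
Bug: Inequality against NULL is unknown, not true; rows with NULL are dropped

Fix: Add an explicit OR gpa IS NULL to include the missing-value rows

Corrected query:
SELECT id, name, gpa FROM students WHERE gpa != 3.91 OR gpa IS NULL

Result:
id | name  | gpa 
---+-------+-----
1  | Frank | NULL
2  | Alice | 2.18
3  | Alice | NULL
4  | Hank  | 3.89
6  | Alice | NULL
7  | Dave  | 3.28
8  | Jack  | 3.92
9  | Grace | 3.67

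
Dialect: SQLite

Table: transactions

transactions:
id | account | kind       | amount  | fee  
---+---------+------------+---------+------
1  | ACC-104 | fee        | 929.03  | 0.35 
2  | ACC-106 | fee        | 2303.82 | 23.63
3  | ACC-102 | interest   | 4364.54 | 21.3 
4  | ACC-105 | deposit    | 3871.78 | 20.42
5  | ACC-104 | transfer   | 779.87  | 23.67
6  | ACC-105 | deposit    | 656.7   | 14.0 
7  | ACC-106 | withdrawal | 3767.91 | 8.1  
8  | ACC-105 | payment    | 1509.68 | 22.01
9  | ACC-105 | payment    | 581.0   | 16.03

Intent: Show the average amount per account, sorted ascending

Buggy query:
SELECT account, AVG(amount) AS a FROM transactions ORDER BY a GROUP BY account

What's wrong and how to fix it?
Bug: ORDER BY appears before GROUP BY; SQL clause order requires GROUP BY first

Fix: Move ORDER BY to the end, after GROUP BY

Corrected query:
SELECT account, AVG(amount) AS a FROM transactions GROUP BY account ORDER BY a

Result:
account | a       
--------+---------
ACC-104 | 854.45  
ACC-105 | 1654.79 
ACC-106 | 3035.865
ACC-102 | 4364.54 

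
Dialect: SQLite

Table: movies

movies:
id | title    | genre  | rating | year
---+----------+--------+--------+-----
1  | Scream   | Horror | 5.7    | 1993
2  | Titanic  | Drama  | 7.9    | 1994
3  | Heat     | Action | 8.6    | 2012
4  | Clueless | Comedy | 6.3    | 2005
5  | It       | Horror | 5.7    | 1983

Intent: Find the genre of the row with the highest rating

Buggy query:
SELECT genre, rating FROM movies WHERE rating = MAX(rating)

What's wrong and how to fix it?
Bug: MAX(rating) is an aggregate and cannot be used directly in WHERE

Fix: Use a subquery: WHERE rating = (SELECT MAX(rating) FROM movies)

Corrected query:
SELECT genre, rating FROM movies WHERE rating = (SELECT MAX(rating) FROM movies)

Result:
genre  | rating
-------+-------
Action | 8.6   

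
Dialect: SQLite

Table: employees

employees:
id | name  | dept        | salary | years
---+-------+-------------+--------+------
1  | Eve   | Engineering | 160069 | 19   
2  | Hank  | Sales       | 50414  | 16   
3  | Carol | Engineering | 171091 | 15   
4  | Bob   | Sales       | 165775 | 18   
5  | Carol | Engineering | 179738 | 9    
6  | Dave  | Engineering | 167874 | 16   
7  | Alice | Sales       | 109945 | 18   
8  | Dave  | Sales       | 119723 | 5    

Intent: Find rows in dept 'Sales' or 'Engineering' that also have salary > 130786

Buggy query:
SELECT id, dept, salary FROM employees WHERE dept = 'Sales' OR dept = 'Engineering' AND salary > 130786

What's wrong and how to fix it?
Bug: AND binds tighter than OR, so this parses as dept = 'Sales' OR (dept = 'Engineering' AND salary > 130786)

Fix: Add parentheses around the OR so the AND applies to both alternatives

Corrected query:
SELECT id, dept, salary FROM employees WHERE (dept = 'Sales' OR dept = 'Engineering') AND salary > 130786

Result:
id | dept        | salary
---+-------------+-------
1  | Engineering | 160069
3  | Engineering | 171091
4  | Sales       | 165775
5  | Engineering | 179738
6  | Engineering | 167874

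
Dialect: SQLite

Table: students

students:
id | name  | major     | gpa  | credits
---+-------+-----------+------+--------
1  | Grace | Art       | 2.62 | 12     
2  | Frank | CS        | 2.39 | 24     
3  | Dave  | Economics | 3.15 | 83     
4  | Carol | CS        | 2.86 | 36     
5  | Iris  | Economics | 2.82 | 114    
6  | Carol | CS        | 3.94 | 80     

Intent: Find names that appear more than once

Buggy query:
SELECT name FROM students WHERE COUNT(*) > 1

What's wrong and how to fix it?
Bug: COUNT(*) is an aggregate and cannot be used in WHERE

Fix: GROUP BY name, then filter groups with HAVING COUNT(*) > 1

Corrected query:
SELECT name FROM students GROUP BY name HAVING COUNT(*) > 1

Result:
name 
-----
Carol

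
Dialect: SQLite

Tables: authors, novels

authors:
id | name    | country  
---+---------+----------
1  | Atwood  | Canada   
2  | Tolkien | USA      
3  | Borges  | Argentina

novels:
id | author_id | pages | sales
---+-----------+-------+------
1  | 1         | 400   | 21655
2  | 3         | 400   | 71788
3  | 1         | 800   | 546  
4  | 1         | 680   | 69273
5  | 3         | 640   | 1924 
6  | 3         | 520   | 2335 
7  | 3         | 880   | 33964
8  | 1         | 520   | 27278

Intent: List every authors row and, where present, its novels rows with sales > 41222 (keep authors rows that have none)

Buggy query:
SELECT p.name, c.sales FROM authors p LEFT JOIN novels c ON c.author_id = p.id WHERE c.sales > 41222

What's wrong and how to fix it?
Bug: Filtering c.sales in WHERE discards the NULL rows produced by LEFT JOIN, turning it into an inner join

Fix: Put 'c.sales > 41222' in the JOIN's ON clause instead of WHERE

Corrected query:
SELECT p.name, c.sales FROM authors p LEFT JOIN novels c ON c.author_id = p.id AND c.sales > 41222

Result:
name    | sales
--------+------
Atwood  | 69273
Tolkien | NULL 
Borges  | 71788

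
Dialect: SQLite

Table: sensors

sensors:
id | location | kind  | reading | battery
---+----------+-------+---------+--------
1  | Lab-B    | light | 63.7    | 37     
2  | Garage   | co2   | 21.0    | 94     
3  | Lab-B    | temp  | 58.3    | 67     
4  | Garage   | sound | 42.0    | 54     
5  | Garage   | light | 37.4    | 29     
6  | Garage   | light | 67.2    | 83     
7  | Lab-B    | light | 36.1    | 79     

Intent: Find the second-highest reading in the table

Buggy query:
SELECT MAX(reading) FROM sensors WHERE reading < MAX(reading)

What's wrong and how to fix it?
Bug: MAX(reading) on the right of the comparison is an aggregate-in-WHERE error

Fix: Put the inner MAX in a scalar subquery

Corrected query:
SELECT MAX(reading) FROM sensors WHERE reading < (SELECT MAX(reading) FROM sensors)

Result:
MAX(reading)
------------
63.7        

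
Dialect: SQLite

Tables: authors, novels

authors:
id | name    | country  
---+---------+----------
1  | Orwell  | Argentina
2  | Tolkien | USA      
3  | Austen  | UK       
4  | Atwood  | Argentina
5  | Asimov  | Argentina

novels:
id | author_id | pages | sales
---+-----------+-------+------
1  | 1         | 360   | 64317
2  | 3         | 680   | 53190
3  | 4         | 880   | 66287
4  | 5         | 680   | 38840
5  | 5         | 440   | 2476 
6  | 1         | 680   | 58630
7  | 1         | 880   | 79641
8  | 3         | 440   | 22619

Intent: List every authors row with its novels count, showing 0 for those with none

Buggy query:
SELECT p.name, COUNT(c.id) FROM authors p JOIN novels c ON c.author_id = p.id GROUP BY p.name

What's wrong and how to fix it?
Bug: INNER JOIN drops authors rows that have no matching novels rows

Fix: Use LEFT JOIN so parents without children still appear (COUNT(c.id) gives 0)

Corrected query:
SELECT p.name, COUNT(c.id) FROM authors p LEFT JOIN novels c ON c.author_id = p.id GROUP BY p.name

Result:
name    | COUNT(c.id)
--------+------------
Asimov  | 2          
Atwood  | 1          
Austen  | 2          
Orwell  | 3          
Tolkien | 0          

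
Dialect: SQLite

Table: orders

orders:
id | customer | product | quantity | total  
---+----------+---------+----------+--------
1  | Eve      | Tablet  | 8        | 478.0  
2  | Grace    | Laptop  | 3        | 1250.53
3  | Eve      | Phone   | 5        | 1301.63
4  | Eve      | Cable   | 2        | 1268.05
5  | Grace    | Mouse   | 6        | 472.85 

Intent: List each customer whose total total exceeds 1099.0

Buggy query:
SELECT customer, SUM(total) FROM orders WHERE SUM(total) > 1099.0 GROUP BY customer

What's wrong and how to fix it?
Bug: WHERE runs before GROUP BY, so aggregates aren't available there

Fix: Use HAVING (which filters groups after aggregation) instead of WHERE

Corrected query:
SELECT customer, SUM(total) FROM orders GROUP BY customer HAVING SUM(total) > 1099.0

Result:
customer | SUM(total)
---------+-----------
Eve      | 3047.68   
Grace    | 1723.38   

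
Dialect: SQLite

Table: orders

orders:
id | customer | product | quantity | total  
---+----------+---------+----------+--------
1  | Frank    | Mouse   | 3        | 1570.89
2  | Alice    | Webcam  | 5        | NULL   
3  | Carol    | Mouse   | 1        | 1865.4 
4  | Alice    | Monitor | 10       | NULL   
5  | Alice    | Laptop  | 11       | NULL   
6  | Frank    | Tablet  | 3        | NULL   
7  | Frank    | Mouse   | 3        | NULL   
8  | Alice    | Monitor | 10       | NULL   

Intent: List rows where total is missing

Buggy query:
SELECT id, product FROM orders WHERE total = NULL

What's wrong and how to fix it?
Bug: '= NULL' is always unknown in SQL three-valued logic, so no rows match

Fix: Use IS NULL to test for NULL

Corrected query:
SELECT id, product FROM orders WHERE total IS NULL

Result:
id | product
---+--------
2  | Webcam 
4  | Monitor
5  | Laptop 
6  | Tablet 
7  | Mouse  
8  | Monitor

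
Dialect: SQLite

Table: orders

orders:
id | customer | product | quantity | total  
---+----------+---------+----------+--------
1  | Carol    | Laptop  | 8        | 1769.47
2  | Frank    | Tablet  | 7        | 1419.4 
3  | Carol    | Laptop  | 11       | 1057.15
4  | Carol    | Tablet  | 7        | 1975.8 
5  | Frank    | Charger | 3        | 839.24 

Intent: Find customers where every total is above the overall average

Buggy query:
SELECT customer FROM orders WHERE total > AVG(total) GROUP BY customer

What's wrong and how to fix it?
Bug: AVG() is an aggregate; it can't sit directly in WHERE

Fix: Compute the overall average in a scalar subquery and compare each group's MIN against it in HAVING

Corrected query:
SELECT customer FROM orders GROUP BY customer HAVING MIN(total) > (SELECT AVG(total) FROM orders)

Result:
(no rows)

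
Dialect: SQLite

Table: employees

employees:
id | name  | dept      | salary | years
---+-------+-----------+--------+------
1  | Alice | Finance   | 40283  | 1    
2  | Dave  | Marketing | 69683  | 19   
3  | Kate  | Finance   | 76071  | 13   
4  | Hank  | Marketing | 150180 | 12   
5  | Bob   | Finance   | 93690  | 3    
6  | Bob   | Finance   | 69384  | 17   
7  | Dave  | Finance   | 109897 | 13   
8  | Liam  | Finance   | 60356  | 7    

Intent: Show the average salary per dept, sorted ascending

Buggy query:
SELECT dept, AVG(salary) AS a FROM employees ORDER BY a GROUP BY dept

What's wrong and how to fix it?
Bug: GROUP BY must precede ORDER BY

Fix: Move ORDER BY to the end, after GROUP BY

Corrected query:
SELECT dept, AVG(salary) AS a FROM employees GROUP BY dept ORDER BY a

Result:
dept      | a           
----------+-------------
Finance   | 74946.833333
Marketing | 109931.5    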